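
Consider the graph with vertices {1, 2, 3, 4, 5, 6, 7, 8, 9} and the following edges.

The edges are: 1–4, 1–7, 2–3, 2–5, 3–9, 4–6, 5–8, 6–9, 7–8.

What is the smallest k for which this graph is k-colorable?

The cycle 2-3-9-6-4-1-7-8-5-2 has odd length 9, so it cannot be 2-colored; at least 3 colors are needed.
One proper 3-coloring: 1=b, 2=c, 3=a, 4=a, 5=b, 6=c, 7=c, 8=a, 9=b. Every edge joins two different colors.

3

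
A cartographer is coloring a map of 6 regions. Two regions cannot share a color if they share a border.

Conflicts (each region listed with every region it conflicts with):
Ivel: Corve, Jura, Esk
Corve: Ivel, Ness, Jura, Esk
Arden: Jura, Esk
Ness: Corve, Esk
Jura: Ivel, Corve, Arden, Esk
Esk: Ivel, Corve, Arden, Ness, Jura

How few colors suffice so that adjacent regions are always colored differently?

4

Ivel, Corve, Jura, Esk are mutually in conflict, so at least 4 colors are needed.
A valid assignment using 4 colors: Ivel=4, Corve=2, Arden=2, Ness=3, Jura=3, Esk=1. No two conflicting regions share a color.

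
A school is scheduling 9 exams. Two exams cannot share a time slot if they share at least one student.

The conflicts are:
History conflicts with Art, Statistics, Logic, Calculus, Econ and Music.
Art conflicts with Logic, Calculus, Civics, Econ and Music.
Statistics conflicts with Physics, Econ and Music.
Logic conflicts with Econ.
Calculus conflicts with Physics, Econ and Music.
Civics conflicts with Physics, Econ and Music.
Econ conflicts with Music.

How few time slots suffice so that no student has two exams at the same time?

5

History, Art, Calculus, Econ, Music pairwise conflict, so at least 5 time slots are needed.
5 time slots suffice: History=2, Art=4, Statistics=4, Logic=3, Calculus=5, Civics=2, Physics=1, Econ=1, Music=3. Every pair that conflicts lands in different time slots.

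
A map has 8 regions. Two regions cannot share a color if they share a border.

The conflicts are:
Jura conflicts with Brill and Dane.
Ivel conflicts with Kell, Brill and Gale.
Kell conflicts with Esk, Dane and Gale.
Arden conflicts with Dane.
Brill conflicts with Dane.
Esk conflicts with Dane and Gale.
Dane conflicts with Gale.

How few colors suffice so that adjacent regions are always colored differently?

4

Kell, Esk, Dane, Gale pairwise conflict, so at least 4 colors are needed.
One proper 4-coloring: Jura=3, Ivel=1, Kell=2, Arden=2, Brill=2, Esk=4, Dane=1, Gale=3. Each listed conflict is separated.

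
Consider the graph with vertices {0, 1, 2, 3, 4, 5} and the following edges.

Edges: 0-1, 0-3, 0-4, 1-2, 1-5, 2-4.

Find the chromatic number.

2

1 and 2 are adjacent, so at least 2 colors are needed.
2 colors suffice: color red → {1, 3, 4}; color blue → {0, 2, 5}. Every edge joins two different colors.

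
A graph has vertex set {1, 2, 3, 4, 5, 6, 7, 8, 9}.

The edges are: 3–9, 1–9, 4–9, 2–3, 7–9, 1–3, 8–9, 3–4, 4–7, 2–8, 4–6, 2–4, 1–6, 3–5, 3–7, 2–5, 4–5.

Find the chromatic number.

2, 3, 4, 5 are mutually adjacent (a clique of size 4), so at least 4 colors are needed.
4 colors suffice: color red → {1, 4, 8}; color blue → {3, 6}; color green → {2, 9}; color yellow → {5, 7}. Each edge has distinct colors on its endpoints.

4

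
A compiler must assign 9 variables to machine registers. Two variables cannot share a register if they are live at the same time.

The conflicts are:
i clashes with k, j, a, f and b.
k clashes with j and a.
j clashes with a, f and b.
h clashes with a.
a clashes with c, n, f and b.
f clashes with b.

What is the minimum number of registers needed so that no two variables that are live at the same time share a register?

5

i, j, a, f, b pairwise conflict, so at least 5 registers are needed.
5 registers suffice: register 1 → {a}; register 2 → {i, h, c, n}; register 3 → {j}; register 4 → {k, f}; register 5 → {b}. Each listed conflict is separated.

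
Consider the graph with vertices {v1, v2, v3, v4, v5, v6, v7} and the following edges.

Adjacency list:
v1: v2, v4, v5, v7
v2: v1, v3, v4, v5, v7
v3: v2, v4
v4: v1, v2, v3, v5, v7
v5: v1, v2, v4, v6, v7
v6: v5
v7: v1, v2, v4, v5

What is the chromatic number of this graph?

5

v1, v2, v4, v5, v7 form a clique, so at least 5 colors are needed.
One proper 5-coloring: v1=P, v2=B, v3=G, v4=R, v5=G, v6=R, v7=Y. Each edge has distinct colors on its endpoints.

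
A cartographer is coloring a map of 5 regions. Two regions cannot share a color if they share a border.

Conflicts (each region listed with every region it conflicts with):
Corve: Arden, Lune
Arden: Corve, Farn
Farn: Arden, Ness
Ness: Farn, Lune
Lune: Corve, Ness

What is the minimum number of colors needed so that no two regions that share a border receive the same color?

The cycle Ness-Farn-Arden-Corve-Lune-Ness has odd length 5, so it cannot be 2-colored; at least 3 colors are needed.
3 colors suffice: color 1 → {Arden, Lune}; color 2 → {Corve, Farn}; color 3 → {Ness}. No two conflicting regions share a color.

3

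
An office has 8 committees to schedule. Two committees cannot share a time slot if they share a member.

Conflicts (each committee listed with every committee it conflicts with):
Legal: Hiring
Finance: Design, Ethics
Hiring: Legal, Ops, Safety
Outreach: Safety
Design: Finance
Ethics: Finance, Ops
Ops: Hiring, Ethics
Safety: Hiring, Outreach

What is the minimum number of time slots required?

Hiring and Safety conflict, so at least 2 time slots are needed.
2 time slots suffice: time slot 1 → {Hiring, Outreach, Design, Ethics}; time slot 2 → {Legal, Finance, Ops, Safety}. Every pair that conflicts lands in different time slots.

2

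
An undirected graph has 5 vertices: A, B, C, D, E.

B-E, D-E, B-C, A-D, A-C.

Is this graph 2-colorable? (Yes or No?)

The cycle E-D-A-C-B-E has odd length 5, so it cannot be 2-colored; at least 3 colors are needed.
So 2 colors are not enough.

No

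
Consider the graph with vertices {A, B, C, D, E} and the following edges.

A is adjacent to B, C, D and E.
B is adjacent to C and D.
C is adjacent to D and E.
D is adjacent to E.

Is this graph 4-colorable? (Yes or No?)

The chromatic number is 4. A, B, C, D are pairwise adjacent (a clique of size 4), so at least 4 colors are needed.
4 colors suffice: A=red, B=yellow, C=green, D=blue, E=yellow.
That is already a proper 4-coloring.

Yes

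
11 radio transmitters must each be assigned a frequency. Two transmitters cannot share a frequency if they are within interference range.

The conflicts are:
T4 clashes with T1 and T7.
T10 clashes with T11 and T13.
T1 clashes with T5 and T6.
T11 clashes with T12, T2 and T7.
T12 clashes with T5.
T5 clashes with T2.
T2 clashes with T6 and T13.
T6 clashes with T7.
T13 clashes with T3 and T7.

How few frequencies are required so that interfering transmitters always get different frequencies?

2

T4 and T7 conflict, so at least 2 frequencies are needed.
2 frequencies suffice: T4=2, T10=1, T1=1, T11=2, T12=1, T5=2, T2=1, T6=2, T13=2, T3=1, T7=1. Every pair that conflicts lands in different frequencies.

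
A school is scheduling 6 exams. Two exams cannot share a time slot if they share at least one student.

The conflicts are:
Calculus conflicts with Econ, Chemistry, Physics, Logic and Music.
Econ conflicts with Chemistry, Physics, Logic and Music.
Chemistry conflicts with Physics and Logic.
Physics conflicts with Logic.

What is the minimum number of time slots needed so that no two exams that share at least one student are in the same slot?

5

Calculus, Econ, Chemistry, Physics, Logic all conflict with each other, so at least 5 time slots are needed.
5 time slots suffice: time slot 1 → {Econ}; time slot 2 → {Calculus}; time slot 3 → {Logic, Music}; time slot 4 → {Chemistry}; time slot 5 → {Physics}. Each listed conflict is separated.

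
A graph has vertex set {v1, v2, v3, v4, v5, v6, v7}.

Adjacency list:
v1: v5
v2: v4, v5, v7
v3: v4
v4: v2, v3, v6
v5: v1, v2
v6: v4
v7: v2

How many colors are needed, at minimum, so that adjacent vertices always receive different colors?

2

v1 and v5 are adjacent, so at least 2 colors are needed.
A valid assignment using 2 colors: v1=2, v2=2, v3=2, v4=1, v5=1, v6=2, v7=1. No two adjacent vertices share a color.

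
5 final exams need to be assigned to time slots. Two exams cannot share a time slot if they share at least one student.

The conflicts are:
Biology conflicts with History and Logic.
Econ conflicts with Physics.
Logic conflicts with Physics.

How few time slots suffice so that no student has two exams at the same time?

Biology and History conflict, so at least 2 time slots are needed.
2 time slots suffice: Biology=1, Econ=2, History=2, Logic=2, Physics=1. Every pair that conflicts lands in different time slots.

2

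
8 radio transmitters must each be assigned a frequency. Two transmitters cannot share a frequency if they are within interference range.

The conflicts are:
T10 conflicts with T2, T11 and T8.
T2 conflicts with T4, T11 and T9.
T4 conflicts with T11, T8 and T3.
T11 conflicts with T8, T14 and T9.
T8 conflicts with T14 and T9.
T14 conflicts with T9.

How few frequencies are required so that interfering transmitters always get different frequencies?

T11, T8, T14, T9 pairwise conflict, so at least 4 frequencies are needed.
Using 4 frequencies: T10=3, T2=2, T4=3, T11=1, T8=2, T14=4, T3=1, T9=3. Each listed conflict is separated.

4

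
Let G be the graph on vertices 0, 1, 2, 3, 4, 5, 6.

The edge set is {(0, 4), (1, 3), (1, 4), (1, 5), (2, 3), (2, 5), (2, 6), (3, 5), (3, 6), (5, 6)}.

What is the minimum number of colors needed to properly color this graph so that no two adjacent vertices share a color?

4

2, 3, 5, 6 form a clique, so at least 4 colors are needed.
4 colors suffice: color a → {4, 5}; color b → {0, 3}; color c → {1, 6}; color d → {2}. Each edge has distinct colors on its endpoints.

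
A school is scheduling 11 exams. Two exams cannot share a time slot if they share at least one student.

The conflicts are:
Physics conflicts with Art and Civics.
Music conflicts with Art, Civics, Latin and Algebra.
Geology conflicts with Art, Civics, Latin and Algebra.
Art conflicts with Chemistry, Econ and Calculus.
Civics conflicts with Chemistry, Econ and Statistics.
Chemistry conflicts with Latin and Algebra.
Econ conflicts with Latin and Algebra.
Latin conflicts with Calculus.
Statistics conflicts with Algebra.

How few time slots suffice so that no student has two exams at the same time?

2

Civics and Statistics conflict, so at least 2 time slots are needed.
Using 2 time slots: Physics=2, Music=2, Geology=2, Art=1, Civics=1, Chemistry=2, Econ=2, Latin=1, Statistics=2, Calculus=2, Algebra=1. No two conflicting exams share a time slot.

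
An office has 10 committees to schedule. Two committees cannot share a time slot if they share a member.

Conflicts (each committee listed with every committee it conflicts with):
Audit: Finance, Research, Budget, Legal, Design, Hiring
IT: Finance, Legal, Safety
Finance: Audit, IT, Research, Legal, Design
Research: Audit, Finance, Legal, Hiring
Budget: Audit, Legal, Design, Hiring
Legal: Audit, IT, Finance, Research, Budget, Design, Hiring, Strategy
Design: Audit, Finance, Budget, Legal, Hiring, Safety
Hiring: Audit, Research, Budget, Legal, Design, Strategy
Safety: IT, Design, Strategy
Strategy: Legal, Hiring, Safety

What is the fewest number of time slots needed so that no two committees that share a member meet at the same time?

Audit, Budget, Legal, Design, Hiring pairwise conflict, so at least 5 time slots are needed.
5 time slots suffice: time slot 1 → {Legal, Safety}; time slot 2 → {IT, Research, Design, Strategy}; time slot 3 → {Finance, Hiring}; time slot 4 → {Audit}; time slot 5 → {Budget}. Every pair that conflicts lands in different time slots.

5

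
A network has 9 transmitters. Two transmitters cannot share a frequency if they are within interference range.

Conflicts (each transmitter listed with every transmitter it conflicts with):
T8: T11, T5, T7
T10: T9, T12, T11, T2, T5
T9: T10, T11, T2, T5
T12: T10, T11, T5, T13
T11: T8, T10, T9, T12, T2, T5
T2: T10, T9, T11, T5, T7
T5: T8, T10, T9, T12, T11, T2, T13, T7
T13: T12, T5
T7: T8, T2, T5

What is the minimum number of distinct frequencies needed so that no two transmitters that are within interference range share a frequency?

5

T10, T9, T11, T2, T5 all conflict with each other, so at least 5 frequencies are needed.
5 frequencies suffice: frequency 1 → {T5}; frequency 2 → {T11, T13, T7}; frequency 3 → {T8, T12, T2}; frequency 4 → {T10}; frequency 5 → {T9}. Each listed conflict is separated.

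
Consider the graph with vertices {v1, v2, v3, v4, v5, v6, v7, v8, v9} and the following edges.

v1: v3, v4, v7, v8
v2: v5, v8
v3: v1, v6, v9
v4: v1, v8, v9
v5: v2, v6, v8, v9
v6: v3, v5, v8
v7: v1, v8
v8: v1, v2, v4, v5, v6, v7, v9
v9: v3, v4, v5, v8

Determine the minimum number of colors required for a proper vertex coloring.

3

v1, v4, v8 are mutually adjacent, so at least 3 colors are needed.
3 colors suffice: color R → {v3, v8}; color B → {v4, v5, v7}; color G → {v1, v2, v6, v9}. Every edge joins two different colors.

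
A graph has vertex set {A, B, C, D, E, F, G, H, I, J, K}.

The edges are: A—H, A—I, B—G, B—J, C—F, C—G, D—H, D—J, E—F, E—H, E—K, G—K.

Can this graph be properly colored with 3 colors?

The chromatic number is 3. The cycle C-F-E-K-G-C has odd length 5, so it cannot be 2-colored; at least 3 colors are needed.
3 colors suffice: color red → {A, D, E, G}; color blue → {B, C, H, I, K}; color green → {F, J}.
That is already a proper 3-coloring.

Yes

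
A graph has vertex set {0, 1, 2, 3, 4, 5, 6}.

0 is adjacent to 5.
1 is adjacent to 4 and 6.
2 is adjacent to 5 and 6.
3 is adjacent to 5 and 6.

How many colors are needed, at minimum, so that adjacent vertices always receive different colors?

2

3 and 6 are adjacent, so at least 2 colors are needed.
A valid assignment using 2 colors: 0=b, 1=b, 2=b, 3=b, 4=a, 5=a, 6=a. No two adjacent vertices share a color.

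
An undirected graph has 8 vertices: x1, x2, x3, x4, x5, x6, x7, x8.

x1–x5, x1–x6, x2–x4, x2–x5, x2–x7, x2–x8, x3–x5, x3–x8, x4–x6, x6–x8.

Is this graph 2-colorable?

No

The cycle x1-x6-x8-x2-x5-x1 has odd length 5, so it cannot be 2-colored; at least 3 colors are needed.
So 2 colors are not enough.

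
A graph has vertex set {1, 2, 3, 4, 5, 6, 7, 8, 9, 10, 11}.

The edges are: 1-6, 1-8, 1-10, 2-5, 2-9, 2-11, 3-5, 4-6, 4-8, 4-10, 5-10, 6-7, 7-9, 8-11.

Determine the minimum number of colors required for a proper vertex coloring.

3

The cycle 4-8-11-2-9-7-6-4 has odd length 7, so it cannot be 2-colored; at least 3 colors are needed.
3 colors suffice: color red → {2, 3, 6, 8, 10}; color blue → {1, 4, 5, 7, 11}; color green → {9}. No two adjacent vertices share a color.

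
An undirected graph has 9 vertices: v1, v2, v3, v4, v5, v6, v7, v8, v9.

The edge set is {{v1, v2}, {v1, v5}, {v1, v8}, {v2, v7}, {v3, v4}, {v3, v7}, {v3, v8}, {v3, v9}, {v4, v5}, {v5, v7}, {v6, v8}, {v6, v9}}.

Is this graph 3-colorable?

Yes

The chromatic number is 3. The cycle v1-v8-v3-v4-v5-v1 has odd length 5, so it cannot be 2-colored; at least 3 colors are needed.
3 colors suffice: color 1 → {v1, v3, v6}; color 2 → {v4, v7, v8, v9}; color 3 → {v2, v5}.
That is already a proper 3-coloring.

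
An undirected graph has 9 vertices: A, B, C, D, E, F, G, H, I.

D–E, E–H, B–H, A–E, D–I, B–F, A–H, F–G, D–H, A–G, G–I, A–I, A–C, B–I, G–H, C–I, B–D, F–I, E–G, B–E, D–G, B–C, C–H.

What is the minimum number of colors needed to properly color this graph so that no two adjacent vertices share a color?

A, E, G, H are pairwise adjacent (a clique of size 4), so at least 4 colors are needed.
4 colors suffice: color red → {H, I}; color blue → {B, G}; color green → {C, E, F}; color yellow → {A, D}. No two adjacent vertices share a color.

4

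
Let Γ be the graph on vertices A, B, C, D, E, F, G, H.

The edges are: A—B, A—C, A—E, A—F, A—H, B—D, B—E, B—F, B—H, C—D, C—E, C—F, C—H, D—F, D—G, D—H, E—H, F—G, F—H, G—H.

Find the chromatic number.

A, B, E, H are mutually adjacent (a clique of size 4), so at least 4 colors are needed.
4 colors suffice: color 1 → {H}; color 2 → {E, F}; color 3 → {B, C, G}; color 4 → {A, D}. Every edge joins two different colors.

4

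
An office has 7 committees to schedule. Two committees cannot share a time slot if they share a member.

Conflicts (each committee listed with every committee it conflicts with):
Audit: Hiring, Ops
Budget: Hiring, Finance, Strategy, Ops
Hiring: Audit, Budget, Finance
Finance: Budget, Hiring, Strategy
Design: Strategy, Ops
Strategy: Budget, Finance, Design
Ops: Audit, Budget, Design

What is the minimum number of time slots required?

Budget, Finance, Strategy all conflict with each other, so at least 3 time slots are needed.
3 time slots suffice: time slot 1 → {Audit, Budget, Design}; time slot 2 → {Hiring, Strategy, Ops}; time slot 3 → {Finance}. Each listed conflict is separated.

3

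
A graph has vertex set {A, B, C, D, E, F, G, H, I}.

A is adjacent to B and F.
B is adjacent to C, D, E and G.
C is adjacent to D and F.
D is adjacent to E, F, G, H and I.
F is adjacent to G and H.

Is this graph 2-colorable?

D, F, H are mutually adjacent, so at least 3 colors are needed.
So 2 colors are not enough.

No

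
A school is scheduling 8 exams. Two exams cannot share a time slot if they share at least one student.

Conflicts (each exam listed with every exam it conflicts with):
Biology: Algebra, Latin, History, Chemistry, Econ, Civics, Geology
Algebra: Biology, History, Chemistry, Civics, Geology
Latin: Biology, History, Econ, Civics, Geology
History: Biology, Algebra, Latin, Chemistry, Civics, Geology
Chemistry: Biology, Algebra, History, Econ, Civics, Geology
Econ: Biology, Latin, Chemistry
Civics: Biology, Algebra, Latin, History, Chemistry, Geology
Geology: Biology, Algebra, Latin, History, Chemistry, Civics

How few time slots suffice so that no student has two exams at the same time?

Biology, Algebra, History, Chemistry, Civics, Geology all conflict with each other, so at least 6 time slots are needed.
6 time slots suffice: time slot 1 → {Biology}; time slot 2 → {Latin, Chemistry}; time slot 3 → {Econ, Civics}; time slot 4 → {Geology}; time slot 5 → {History}; time slot 6 → {Algebra}. No two conflicting exams share a time slot.

6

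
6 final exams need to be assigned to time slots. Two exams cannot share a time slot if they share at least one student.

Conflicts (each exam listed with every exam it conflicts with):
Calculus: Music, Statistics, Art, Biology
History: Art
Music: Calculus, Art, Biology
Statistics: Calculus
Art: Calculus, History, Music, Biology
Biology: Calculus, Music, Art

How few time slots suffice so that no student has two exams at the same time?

Calculus, Music, Art, Biology are mutually in conflict, so at least 4 time slots are needed.
4 time slots suffice: time slot 1 → {Calculus, History}; time slot 2 → {Statistics, Art}; time slot 3 → {Biology}; time slot 4 → {Music}. Every pair that conflicts lands in different time slots.

4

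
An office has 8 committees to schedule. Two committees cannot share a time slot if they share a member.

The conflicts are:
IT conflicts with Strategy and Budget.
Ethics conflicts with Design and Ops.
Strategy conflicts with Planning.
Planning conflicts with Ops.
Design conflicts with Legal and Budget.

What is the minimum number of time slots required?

3

The cycle Ops-Planning-Strategy-IT-Budget-Design-Ethics-Ops has odd length 7, so it cannot be 2-colored; at least 3 time slots are needed.
Using 3 time slots: IT=1, Ethics=2, Strategy=2, Planning=1, Design=1, Ops=3, Legal=2, Budget=2. No two conflicting committees share a time slot.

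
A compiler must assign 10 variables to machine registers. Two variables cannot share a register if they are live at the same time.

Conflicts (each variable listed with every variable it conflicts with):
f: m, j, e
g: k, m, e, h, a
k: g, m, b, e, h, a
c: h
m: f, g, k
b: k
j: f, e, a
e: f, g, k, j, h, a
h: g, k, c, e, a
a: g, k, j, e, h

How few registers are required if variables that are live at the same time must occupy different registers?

5

g, k, e, h, a all conflict with each other, so at least 5 registers are needed.
5 registers suffice: f=3, g=3, k=1, c=1, m=2, b=2, j=1, e=2, h=4, a=5. Every pair that conflicts lands in different registers.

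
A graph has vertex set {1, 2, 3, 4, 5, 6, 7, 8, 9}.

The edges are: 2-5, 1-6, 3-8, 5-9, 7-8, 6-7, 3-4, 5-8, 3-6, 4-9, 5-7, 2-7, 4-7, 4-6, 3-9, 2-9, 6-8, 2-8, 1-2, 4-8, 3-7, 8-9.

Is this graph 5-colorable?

Yes

The chromatic number is 5. 3, 4, 6, 7, 8 form a clique, so at least 5 colors are needed.
A valid assignment using 5 colors: 1=red, 2=green, 3=yellow, 4=purple, 5=yellow, 6=green, 7=blue, 8=red, 9=blue.
That is already a proper 5-coloring.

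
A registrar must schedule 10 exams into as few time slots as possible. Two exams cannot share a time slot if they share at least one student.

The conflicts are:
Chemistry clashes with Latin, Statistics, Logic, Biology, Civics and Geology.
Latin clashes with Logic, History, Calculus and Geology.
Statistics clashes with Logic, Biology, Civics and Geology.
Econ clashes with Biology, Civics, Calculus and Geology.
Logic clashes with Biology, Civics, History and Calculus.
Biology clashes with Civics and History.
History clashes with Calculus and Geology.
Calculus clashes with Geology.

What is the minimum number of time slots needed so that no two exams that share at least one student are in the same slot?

Chemistry, Statistics, Logic, Biology, Civics are mutually in conflict, so at least 5 time slots are needed.
A valid assignment using 5 time slots: Chemistry=2, Latin=3, Statistics=5, Econ=2, Logic=1, Biology=3, Civics=4, History=2, Calculus=4, Geology=1. Each listed conflict is separated.

5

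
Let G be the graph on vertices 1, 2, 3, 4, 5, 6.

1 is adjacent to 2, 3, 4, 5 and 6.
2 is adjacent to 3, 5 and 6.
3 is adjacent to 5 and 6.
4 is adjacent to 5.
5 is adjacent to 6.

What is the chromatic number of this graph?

5

1, 2, 3, 5, 6 are pairwise adjacent (a clique of size 5), so at least 5 colors are needed.
A valid assignment using 5 colors: 1=b, 2=e, 3=d, 4=c, 5=a, 6=c. No two adjacent vertices share a color.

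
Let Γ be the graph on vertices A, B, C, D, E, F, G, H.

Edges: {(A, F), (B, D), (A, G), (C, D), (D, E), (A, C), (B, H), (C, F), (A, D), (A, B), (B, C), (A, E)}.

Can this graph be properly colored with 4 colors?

The chromatic number is 4. A, B, C, D are pairwise adjacent (a clique of size 4), so at least 4 colors are needed.
4 colors suffice: color 1 → {A, H}; color 2 → {B, E, F, G}; color 3 → {C}; color 4 → {D}.
That is already a proper 4-coloring.

Yes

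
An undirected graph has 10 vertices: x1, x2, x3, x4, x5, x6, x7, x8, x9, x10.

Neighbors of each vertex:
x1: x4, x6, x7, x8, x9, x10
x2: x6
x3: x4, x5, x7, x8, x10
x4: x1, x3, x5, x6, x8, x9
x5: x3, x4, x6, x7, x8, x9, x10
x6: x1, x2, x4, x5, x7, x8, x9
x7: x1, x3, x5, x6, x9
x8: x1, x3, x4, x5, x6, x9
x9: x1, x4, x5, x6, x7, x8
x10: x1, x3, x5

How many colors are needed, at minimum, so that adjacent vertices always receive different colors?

x1, x4, x6, x8, x9 are pairwise adjacent (a clique of size 5), so at least 5 colors are needed.
5 colors suffice: color R → {x3, x6}; color B → {x1, x2, x5}; color G → {x9, x10}; color Y → {x4, x7}; color P → {x8}. No two adjacent vertices share a color.

5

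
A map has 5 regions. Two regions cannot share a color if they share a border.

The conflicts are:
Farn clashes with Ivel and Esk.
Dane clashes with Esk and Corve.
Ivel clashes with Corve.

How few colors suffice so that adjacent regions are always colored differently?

The cycle Esk-Farn-Ivel-Corve-Dane-Esk has odd length 5, so it cannot be 2-colored; at least 3 colors are needed.
One proper 3-coloring: Farn=2, Dane=2, Ivel=1, Esk=1, Corve=3. Each listed conflict is separated.

3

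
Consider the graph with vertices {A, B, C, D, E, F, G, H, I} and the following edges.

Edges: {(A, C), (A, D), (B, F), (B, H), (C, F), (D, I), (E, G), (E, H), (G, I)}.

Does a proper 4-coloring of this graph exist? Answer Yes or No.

The chromatic number is 3. The cycle A-D-I-G-E-H-B-F-C-A has odd length 9, so it cannot be 2-colored; at least 3 colors are needed.
3 colors suffice: A=1, B=2, C=2, D=2, E=1, F=1, G=2, H=3, I=1.
Since 4 ≥ 3, a proper 4-coloring certainly exists.

Yes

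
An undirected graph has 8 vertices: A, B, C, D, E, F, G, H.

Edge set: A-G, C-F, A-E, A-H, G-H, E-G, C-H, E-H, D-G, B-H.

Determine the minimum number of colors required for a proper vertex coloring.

A, E, G, H are pairwise adjacent (a clique of size 4), so at least 4 colors are needed.
4 colors suffice: color red → {D, F, H}; color blue → {B, C, G}; color green → {A}; color yellow → {E}. Each edge has distinct colors on its endpoints.

4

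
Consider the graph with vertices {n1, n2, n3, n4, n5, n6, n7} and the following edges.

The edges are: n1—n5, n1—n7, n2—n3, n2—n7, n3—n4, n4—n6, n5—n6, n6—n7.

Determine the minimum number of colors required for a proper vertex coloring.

The cycle n6-n7-n2-n3-n4-n6 has odd length 5, so it cannot be 2-colored; at least 3 colors are needed.
3 colors suffice: color red → {n3, n5, n7}; color blue → {n1, n2, n6}; color green → {n4}. Each edge has distinct colors on its endpoints.

3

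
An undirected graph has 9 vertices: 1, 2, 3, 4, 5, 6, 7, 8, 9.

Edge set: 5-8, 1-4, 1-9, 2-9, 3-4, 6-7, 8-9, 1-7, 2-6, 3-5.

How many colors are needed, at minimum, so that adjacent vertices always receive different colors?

3

The cycle 2-9-1-7-6-2 has odd length 5, so it cannot be 2-colored; at least 3 colors are needed.
A valid assignment using 3 colors: 1=a, 2=c, 3=c, 4=b, 5=a, 6=a, 7=b, 8=c, 9=b. No two adjacent vertices share a color.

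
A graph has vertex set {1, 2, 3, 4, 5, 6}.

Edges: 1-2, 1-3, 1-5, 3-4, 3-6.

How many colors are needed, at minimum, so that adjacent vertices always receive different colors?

2

1 and 5 are adjacent, so at least 2 colors are needed.
A valid assignment using 2 colors: 1=a, 2=b, 3=b, 4=a, 5=b, 6=a. Each edge has distinct colors on its endpoints.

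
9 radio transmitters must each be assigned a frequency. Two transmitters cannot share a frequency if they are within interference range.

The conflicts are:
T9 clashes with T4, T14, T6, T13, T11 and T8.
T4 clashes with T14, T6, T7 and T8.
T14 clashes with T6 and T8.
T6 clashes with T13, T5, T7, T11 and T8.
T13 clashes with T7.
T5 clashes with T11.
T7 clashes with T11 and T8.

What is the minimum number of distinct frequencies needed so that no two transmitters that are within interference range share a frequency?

T9, T4, T14, T6, T8 pairwise conflict, so at least 5 frequencies are needed.
A valid assignment using 5 frequencies: T9=2, T4=3, T14=5, T6=1, T13=3, T5=2, T7=2, T11=3, T8=4. Each listed conflict is separated.

5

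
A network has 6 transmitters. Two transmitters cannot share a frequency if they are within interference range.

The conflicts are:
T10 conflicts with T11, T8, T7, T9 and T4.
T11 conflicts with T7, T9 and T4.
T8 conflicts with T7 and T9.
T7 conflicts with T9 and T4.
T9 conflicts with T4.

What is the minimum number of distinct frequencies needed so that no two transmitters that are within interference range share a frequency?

5

T10, T11, T7, T9, T4 pairwise conflict, so at least 5 frequencies are needed.
5 frequencies suffice: frequency 1 → {T9}; frequency 2 → {T10}; frequency 3 → {T7}; frequency 4 → {T8, T4}; frequency 5 → {T11}. No two conflicting transmitters share a frequency.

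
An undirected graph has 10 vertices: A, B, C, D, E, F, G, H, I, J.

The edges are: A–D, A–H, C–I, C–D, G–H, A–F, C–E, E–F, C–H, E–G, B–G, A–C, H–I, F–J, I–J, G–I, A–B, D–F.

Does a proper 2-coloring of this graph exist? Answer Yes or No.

No

G, H, I are mutually adjacent, so at least 3 colors are needed.
So 2 colors are not enough.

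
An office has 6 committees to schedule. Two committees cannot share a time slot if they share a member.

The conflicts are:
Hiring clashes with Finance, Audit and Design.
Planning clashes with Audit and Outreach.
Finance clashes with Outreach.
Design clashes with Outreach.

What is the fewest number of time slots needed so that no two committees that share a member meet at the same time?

3

The cycle Planning-Outreach-Design-Hiring-Audit-Planning has odd length 5, so it cannot be 2-colored; at least 3 time slots are needed.
3 time slots suffice: time slot 1 → {Hiring, Outreach}; time slot 2 → {Finance, Audit, Design}; time slot 3 → {Planning}. Every pair that conflicts lands in different time slots.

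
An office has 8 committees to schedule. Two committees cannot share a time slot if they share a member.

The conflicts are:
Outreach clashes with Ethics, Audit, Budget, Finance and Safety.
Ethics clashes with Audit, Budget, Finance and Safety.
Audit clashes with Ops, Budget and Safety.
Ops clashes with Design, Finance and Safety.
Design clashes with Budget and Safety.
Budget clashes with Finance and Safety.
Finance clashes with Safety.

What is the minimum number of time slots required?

5

Outreach, Ethics, Audit, Budget, Safety pairwise conflict, so at least 5 time slots are needed.
5 time slots suffice: time slot 1 → {Safety}; time slot 2 → {Ops, Budget}; time slot 3 → {Audit, Design, Finance}; time slot 4 → {Ethics}; time slot 5 → {Outreach}. No two conflicting committees share a time slot.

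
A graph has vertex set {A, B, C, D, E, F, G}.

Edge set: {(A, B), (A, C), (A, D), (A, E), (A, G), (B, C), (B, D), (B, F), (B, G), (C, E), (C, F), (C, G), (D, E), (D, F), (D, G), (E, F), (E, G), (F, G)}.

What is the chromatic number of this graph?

4

D, E, F, G are mutually adjacent (a clique of size 4), so at least 4 colors are needed.
4 colors suffice: color 1 → {G}; color 2 → {C, D}; color 3 → {A, F}; color 4 → {B, E}. No two adjacent vertices share a color.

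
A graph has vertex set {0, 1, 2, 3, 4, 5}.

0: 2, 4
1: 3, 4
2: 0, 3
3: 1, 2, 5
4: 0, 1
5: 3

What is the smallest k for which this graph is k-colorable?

3

The cycle 0-2-3-1-4-0 has odd length 5, so it cannot be 2-colored; at least 3 colors are needed.
3 colors suffice: color red → {3, 4}; color blue → {1, 2, 5}; color green → {0}. Every edge joins two different colors.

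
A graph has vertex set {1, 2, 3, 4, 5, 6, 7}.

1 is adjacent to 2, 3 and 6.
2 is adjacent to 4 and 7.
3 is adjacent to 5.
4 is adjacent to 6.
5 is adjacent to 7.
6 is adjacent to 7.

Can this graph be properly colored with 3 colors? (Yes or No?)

Yes

The chromatic number is 3. The cycle 3-5-7-2-1-3 has odd length 5, so it cannot be 2-colored; at least 3 colors are needed.
3 colors suffice: color red → {1, 4, 7}; color blue → {2, 3, 6}; color green → {5}.
That is already a proper 3-coloring.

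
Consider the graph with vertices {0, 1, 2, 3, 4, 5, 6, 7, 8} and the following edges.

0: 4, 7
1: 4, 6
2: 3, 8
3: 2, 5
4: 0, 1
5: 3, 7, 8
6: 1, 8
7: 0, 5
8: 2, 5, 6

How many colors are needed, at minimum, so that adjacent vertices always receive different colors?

3

The cycle 7-5-8-6-1-4-0-7 has odd length 7, so it cannot be 2-colored; at least 3 colors are needed.
One proper 3-coloring: 0=red, 1=green, 2=red, 3=blue, 4=blue, 5=red, 6=red, 7=blue, 8=blue. No two adjacent vertices share a color.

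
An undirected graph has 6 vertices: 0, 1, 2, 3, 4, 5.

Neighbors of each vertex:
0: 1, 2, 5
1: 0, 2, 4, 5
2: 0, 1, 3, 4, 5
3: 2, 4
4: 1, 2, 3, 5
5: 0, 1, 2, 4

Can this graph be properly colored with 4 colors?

The chromatic number is 4. 0, 1, 2, 5 form a clique, so at least 4 colors are needed.
4 colors suffice: color a → {2}; color b → {1, 3}; color c → {5}; color d → {0, 4}.
That is already a proper 4-coloring.

Yes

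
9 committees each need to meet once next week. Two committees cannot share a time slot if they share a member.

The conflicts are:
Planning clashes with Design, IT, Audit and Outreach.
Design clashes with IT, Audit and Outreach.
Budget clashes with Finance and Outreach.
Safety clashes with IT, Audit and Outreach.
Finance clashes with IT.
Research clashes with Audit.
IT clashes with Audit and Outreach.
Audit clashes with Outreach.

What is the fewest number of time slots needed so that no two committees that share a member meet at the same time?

5

Planning, Design, IT, Audit, Outreach pairwise conflict, so at least 5 time slots are needed.
5 time slots suffice: time slot 1 → {Finance, Research, Outreach}; time slot 2 → {Budget, Audit}; time slot 3 → {IT}; time slot 4 → {Planning, Safety}; time slot 5 → {Design}. No two conflicting committees share a time slot.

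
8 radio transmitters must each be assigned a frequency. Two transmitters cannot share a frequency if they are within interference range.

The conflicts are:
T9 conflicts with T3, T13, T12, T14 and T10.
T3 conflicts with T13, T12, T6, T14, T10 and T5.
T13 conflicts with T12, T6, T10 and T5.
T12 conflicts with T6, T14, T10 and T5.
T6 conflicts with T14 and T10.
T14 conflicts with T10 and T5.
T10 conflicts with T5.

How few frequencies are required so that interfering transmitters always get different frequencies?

5

T3, T12, T6, T14, T10 are mutually in conflict, so at least 5 frequencies are needed.
A valid assignment using 5 frequencies: T9=5, T3=2, T13=4, T12=1, T6=5, T14=4, T10=3, T5=5. Each listed conflict is separated.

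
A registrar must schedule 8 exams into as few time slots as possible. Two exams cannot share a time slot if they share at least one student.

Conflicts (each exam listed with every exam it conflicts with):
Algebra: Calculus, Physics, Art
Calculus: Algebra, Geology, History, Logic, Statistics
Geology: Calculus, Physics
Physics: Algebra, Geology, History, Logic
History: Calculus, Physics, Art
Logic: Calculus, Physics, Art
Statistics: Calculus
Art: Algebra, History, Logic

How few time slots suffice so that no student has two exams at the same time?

2

Calculus and History conflict, so at least 2 time slots are needed.
2 time slots suffice: time slot 1 → {Calculus, Physics, Art}; time slot 2 → {Algebra, Geology, History, Logic, Statistics}. Each listed conflict is separated.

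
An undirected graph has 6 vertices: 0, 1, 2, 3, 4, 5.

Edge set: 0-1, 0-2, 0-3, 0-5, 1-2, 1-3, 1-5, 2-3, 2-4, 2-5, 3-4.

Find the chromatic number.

0, 1, 2, 5 are mutually adjacent (a clique of size 4), so at least 4 colors are needed.
4 colors suffice: color red → {2}; color blue → {1, 4}; color green → {3, 5}; color yellow → {0}. Each edge has distinct colors on its endpoints.

4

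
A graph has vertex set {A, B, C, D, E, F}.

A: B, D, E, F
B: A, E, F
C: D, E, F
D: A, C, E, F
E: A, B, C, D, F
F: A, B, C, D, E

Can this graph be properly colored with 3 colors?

C, D, E, F are mutually adjacent (a clique of size 4), so at least 4 colors are needed.
So 3 colors are not enough.

No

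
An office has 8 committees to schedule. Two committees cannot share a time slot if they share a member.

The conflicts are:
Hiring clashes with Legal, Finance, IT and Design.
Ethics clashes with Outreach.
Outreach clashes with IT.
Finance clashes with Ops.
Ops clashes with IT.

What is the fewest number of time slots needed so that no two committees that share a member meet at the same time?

Hiring and Finance conflict, so at least 2 time slots are needed.
2 time slots suffice: time slot 1 → {Hiring, Outreach, Ops}; time slot 2 → {Legal, Ethics, Finance, IT, Design}. Each listed conflict is separated.

2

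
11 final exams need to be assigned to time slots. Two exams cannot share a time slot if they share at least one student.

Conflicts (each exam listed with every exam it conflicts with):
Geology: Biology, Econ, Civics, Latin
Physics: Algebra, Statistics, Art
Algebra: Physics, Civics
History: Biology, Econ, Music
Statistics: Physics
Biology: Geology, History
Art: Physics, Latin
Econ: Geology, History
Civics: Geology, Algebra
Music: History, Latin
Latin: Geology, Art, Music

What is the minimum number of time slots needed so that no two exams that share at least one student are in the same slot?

The cycle History-Econ-Geology-Latin-Music-History has odd length 5, so it cannot be 2-colored; at least 3 time slots are needed.
3 time slots suffice: time slot 1 → {Geology, Physics, History}; time slot 2 → {Statistics, Biology, Econ, Civics, Latin}; time slot 3 → {Algebra, Art, Music}. Each listed conflict is separated.

3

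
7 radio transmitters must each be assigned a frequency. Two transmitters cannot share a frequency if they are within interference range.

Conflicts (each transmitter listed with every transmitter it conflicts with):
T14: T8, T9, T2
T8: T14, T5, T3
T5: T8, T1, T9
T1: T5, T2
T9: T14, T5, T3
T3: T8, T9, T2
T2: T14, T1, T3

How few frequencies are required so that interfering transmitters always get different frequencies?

3

The cycle T5-T9-T3-T2-T1-T5 has odd length 5, so it cannot be 2-colored; at least 3 frequencies are needed.
3 frequencies suffice: frequency 1 → {T14, T5, T3}; frequency 2 → {T8, T9, T2}; frequency 3 → {T1}. Each listed conflict is separated.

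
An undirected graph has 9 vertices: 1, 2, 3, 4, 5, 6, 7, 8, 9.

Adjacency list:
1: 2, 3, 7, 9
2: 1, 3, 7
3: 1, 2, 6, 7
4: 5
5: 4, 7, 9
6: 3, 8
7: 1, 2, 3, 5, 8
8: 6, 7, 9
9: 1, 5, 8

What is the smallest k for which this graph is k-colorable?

1, 2, 3, 7 are pairwise adjacent (a clique of size 4), so at least 4 colors are needed.
4 colors suffice: 1=b, 2=d, 3=c, 4=a, 5=b, 6=a, 7=a, 8=b, 9=a. Every edge joins two different colors.

4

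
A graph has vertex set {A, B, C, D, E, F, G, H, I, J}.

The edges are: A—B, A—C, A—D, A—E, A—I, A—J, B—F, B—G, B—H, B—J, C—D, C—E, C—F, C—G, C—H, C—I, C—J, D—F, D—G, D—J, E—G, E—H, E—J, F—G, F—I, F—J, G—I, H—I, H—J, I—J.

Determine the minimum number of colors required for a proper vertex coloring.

C, F, G, I are mutually adjacent (a clique of size 4), so at least 4 colors are needed.
4 colors suffice: color red → {G, J}; color blue → {B, C}; color green → {A, F, H}; color yellow → {D, E, I}. Each edge has distinct colors on its endpoints.

4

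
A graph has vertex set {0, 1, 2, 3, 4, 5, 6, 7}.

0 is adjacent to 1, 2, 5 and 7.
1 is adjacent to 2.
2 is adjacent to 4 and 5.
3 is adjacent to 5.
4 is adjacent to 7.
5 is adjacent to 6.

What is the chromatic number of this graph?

0, 1, 2 form a triangle, so at least 3 colors are needed.
A valid assignment using 3 colors: 0=red, 1=blue, 2=green, 3=red, 4=red, 5=blue, 6=red, 7=blue. No two adjacent vertices share a color.

3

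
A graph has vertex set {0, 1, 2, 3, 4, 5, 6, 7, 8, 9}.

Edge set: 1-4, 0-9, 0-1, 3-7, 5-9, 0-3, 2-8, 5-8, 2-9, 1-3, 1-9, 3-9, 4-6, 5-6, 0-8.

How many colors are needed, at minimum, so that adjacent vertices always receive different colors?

4

0, 1, 3, 9 are mutually adjacent (a clique of size 4), so at least 4 colors are needed.
One proper 4-coloring: 0=yellow, 1=green, 2=blue, 3=blue, 4=red, 5=blue, 6=green, 7=red, 8=red, 9=red. Every edge joins two different colors.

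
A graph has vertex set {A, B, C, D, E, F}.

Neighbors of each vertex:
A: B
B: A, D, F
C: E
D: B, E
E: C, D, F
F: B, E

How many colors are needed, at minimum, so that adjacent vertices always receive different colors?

2

B and D are adjacent, so at least 2 colors are needed.
A valid assignment using 2 colors: A=blue, B=red, C=blue, D=blue, E=red, F=blue. No two adjacent vertices share a color.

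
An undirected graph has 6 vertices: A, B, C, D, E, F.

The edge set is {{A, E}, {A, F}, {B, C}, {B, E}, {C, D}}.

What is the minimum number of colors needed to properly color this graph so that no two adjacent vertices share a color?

2

A and E are adjacent, so at least 2 colors are needed.
2 colors suffice: color red → {A, B, D}; color blue → {C, E, F}. Every edge joins two different colors.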